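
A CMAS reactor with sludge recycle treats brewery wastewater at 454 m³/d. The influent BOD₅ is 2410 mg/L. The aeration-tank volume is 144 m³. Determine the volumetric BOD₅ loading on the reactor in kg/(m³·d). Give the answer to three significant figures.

Volumetric loading L_v = Q·S₀ / V = 454 × 2410 g/m³ / 144.0 m³ = 7598 g/(m³·d) = 7.598 kg BOD₅/(m³·d).

L_v ≈ 7.60 kg BOD₅/(m³·d)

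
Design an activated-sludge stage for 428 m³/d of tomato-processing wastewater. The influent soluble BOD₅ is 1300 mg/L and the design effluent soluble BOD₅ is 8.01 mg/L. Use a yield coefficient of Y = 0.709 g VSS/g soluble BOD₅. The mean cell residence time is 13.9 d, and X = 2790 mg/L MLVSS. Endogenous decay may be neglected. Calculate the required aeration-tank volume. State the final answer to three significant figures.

V ≈ 1950 m³

V·X = Y·Q·ΔS·θ_c gives V = 0.709 × 428 × (1300 − 8.01) × 13.9 / 2790 = 1953 m³.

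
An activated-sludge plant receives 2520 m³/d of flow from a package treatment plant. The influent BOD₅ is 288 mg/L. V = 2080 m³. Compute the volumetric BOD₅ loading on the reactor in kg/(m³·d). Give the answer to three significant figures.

Applied BOD₅ load per unit volume = Q·S₀/V = (2520 × 288/1000)/2080 = 0.3489 kg BOD₅·m⁻³·d⁻¹.

L_v ≈ 0.349 kg BOD₅/(m³·d)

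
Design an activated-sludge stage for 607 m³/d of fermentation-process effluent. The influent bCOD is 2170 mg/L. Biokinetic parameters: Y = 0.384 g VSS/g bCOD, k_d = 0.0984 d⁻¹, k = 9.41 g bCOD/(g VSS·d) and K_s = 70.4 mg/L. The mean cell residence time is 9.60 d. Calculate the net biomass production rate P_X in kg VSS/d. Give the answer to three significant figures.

Effluent substrate depends only on kinetics and SRT: S = K_s(1 + k_d θ_c) / [θ_c(Yk − k_d) − 1] = 70.4 × (1 + 0.0984 × 9.60) / [9.60 × (0.384 × 9.41 − 0.0984) − 1] = 136.9 / 32.74 = 4.181 mg/L.
Correct the yield for decay: Y_obs = Y/(1 + k_d θ_c) = 0.384 / (1 + 0.0984 × 9.60) = 0.384 / 1.945 = 0.1975.
ΔS = 2170 − 4.18 = 2166 mg/L, so the substrate removal rate is 607 × 2166/1000 = 1315 kg bCOD/d.
Biomass produced: P_X = Y_obs·Q·ΔS = 0.1975 × 1315 ≈ 259.6 kg VSS/d.

P_X ≈ 260 kg VSS/d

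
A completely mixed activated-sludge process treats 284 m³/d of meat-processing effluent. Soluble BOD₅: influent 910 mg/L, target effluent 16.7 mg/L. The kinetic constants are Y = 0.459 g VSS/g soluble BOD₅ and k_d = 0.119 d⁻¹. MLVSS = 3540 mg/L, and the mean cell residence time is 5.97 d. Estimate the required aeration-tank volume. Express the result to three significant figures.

Steady-state biomass mass balance: V·X·(1 + k_d·θ_c) = Y·Q·(S₀ − S)·θ_c, so V = 0.459 × 284 × (910 − 16.7) × 5.97 / [3540 × (1 + 0.119 × 5.97)] = 6.95×10^5 / 6055 = 114.8 m³.

V ≈ 115 m³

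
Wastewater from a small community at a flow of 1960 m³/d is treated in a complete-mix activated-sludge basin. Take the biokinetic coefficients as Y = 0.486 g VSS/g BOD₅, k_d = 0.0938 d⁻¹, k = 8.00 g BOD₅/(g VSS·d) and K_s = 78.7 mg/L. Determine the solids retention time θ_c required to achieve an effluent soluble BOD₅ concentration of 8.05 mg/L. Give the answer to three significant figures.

At the target effluent, Y k S/(K_s+S) = 0.486×8.00×8.05/86.75 = 0.3608 d⁻¹.
1/θ_c = 0.3608 − 0.0938 = 0.2670 d⁻¹, so θ_c = 3.745 d.

θ_c ≈ 3.75 d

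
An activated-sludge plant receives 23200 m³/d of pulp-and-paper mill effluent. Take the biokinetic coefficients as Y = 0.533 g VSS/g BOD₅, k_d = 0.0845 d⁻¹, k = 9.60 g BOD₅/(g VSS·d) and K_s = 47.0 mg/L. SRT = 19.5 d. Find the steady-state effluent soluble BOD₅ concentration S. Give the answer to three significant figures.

S ≈ 1.28 mg/L

Effluent substrate depends only on kinetics and SRT: S = K_s(1 + k_d θ_c) / [θ_c(Yk − k_d) − 1] = 47.0 × (1 + 0.0845 × 19.5) / [19.5 × (0.533 × 9.60 − 0.0845) − 1] = 124.4 / 97.13 = 1.281 mg/L.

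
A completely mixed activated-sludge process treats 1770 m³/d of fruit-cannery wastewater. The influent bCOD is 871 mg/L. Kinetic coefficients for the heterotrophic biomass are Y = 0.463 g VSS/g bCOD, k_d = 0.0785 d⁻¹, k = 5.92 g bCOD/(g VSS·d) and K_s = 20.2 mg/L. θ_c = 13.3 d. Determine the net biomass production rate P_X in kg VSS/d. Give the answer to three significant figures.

For a completely mixed reactor with recycle the Lawrence–McCarty relation gives S = K_s·(1 + k_d·θ_c) / [θ_c·(Y·k − k_d) − 1] = 20.2 × (1 + 0.0785 × 13.3) / [13.3 × (0.463 × 5.92 − 0.0785) − 1] = 41.29 / 34.41 = 1.200 mg/L.
The observed yield is Y_obs = Y/(1 + k_d·θ_c) = 0.463 / (1 + 0.0785 × 13.3) = 0.463 / 2.044 = 0.2265 g VSS per g bCOD removed.
Mass of bCOD removed per day: Q(S₀ − S) = 1770 × 869.8 g/m³ = 1540 kg/d.
Biomass produced: P_X = Y_obs·Q·ΔS = 0.2265 × 1540 ≈ 348.7 kg VSS/d.

P_X ≈ 349 kg VSS/d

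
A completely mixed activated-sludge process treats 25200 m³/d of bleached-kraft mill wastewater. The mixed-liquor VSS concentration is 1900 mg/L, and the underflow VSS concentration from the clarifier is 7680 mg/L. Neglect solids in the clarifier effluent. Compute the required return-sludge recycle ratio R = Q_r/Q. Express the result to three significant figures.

R ≈ 0.329

Solids balance on the clarifier gives (1+R)X = R·X_r, so R = X/(X_r − X) = 1900 / (7680 − 1900) = 0.3287.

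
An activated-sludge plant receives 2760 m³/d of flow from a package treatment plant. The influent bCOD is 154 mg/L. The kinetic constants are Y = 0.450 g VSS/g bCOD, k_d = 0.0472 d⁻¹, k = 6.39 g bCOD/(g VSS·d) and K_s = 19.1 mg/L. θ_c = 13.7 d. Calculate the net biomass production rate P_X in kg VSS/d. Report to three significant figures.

P_X ≈ 116 kg VSS/d

From the Monod/SRT balance for a CMAS, S = K_s·(1+k_d θ_c)/[θ_c·(Y k − k_d) − 1] = 19.1 × (1 + 0.0472 × 13.7) / [13.7 × (0.450 × 6.39 − 0.0472) − 1] = 31.45 / 37.75 = 0.8332 mg/L.
Observed yield with endogenous decay: Y_obs = Y / (1 + k_d·θ_c) = 0.450 / (1 + 0.0472 × 13.7) = 0.450 / 1.647 = 0.2733 g VSS/g bCOD.
Q·(S₀ − S) = 2760 × (154 − 0.833) × 10⁻³ = 422.7 kg/d removed.
P_X = Y_obs · Q(S₀ − S) = 0.2733 × 422.7 = 115.5 kg VSS/d.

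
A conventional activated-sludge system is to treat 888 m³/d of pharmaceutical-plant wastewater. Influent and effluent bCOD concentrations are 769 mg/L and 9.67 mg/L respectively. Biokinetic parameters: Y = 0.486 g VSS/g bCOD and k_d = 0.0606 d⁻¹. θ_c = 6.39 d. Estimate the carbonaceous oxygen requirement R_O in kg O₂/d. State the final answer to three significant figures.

Y_obs = Y / (1 + k_d θ_c) = 0.486 / (1 + 0.0606 × 6.39) = 0.486 / 1.387 = 0.3503.
Substrate removed = Q·(S₀ − S) = 888 m³/d × (769 − 9.67) g/m³ = 6.74×10^5 g/d = 674.3 kg/d.
P_X = Y_obs·Q·(S₀ − S) = 0.3503 × 674.3 = 236.2 kg VSS/d.
Carbonaceous O₂ demand = substrate oxidised − cell-mass equivalent = 674.3 − 1.42 × 236.2 = 338.8 kg O₂/d.

R_O ≈ 339 kg O₂/d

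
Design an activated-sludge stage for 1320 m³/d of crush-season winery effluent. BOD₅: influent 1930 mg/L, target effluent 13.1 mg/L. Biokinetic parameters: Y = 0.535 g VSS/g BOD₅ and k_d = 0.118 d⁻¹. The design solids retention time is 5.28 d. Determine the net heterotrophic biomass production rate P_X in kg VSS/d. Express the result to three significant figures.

P_X ≈ 834 kg VSS/d

Observed yield with endogenous decay: Y_obs = Y / (1 + k_d·θ_c) = 0.535 / (1 + 0.118 × 5.28) = 0.535 / 1.623 = 0.3296 g VSS/g BOD₅.
Mass of BOD₅ removed per day: Q(S₀ − S) = 1320 × 1917 g/m³ = 2530 kg/d.
Biomass produced: P_X = Y_obs·Q·ΔS = 0.3296 × 2530 ≈ 834.1 kg VSS/d.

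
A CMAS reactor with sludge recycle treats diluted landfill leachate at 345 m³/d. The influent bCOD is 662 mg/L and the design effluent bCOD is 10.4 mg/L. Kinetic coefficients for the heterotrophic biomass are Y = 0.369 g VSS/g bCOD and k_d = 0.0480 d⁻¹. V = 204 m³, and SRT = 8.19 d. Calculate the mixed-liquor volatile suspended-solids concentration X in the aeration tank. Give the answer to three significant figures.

From V·X·(1 + k_d·θ_c) = Y·Q·(S₀ − S)·θ_c: X = 0.369 × 345 × (662 − 10.4) × 8.19 / [204 × (1 + 0.0480 × 8.19)] = 2391 mg/L.

X ≈ 2390 mg/L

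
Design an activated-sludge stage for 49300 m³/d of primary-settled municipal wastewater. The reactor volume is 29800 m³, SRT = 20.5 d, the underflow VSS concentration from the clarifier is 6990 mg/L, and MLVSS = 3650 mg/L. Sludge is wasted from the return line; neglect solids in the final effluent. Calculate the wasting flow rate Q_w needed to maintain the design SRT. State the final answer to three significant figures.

Q_w = (V·X)/(θ_c X_r) = 29800 × 3650 / (20.5 × 6990) = 759.1 m³/d.

Q_w ≈ 759 m³/d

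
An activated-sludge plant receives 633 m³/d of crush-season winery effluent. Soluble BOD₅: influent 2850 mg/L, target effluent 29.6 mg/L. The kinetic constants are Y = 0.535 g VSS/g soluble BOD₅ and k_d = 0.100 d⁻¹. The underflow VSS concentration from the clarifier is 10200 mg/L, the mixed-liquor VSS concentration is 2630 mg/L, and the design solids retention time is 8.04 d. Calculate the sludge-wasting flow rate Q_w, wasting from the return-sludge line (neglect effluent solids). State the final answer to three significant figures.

Q_w ≈ 51.9 m³/d

From the SRT design equation V = Y Q (S₀−S) θ_c / [X (1 + k_d θ_c)] = 0.535 × 633 × (2850 − 29.6) × 8.04 / [2630 × (1 + 0.100 × 8.04)] = 7.68×10^6 / 4745 = 1619 m³.
Q_w = (V·X)/(θ_c X_r) = 1619 × 2630 / (8.04 × 10200) = 51.91 m³/d.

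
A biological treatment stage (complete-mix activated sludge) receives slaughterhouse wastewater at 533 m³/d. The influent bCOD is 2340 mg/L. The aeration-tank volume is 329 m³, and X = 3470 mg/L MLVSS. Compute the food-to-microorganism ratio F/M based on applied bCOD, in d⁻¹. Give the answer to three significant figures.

F/M ≈ 1.09 d⁻¹

F/M = Q·S₀ / (V·X) = 533 × 2340 / (329.0 × 3470) = 1.092 g bCOD·(g VSS·d)⁻¹.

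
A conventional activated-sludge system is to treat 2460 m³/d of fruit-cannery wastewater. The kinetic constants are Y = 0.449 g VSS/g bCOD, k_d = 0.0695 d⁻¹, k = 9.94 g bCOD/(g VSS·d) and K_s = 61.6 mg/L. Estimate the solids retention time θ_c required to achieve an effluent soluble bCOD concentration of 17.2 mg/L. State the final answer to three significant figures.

θ_c ≈ 1.11 d

Specific growth rate at S = 17.2 mg/L: μ = YkS/(K_s+S) = 0.449·9.94·17.2/(61.6+17.2) = 0.9742 d⁻¹.
θ_c = 1/(μ − k_d) = 1/(0.9742 − 0.0695) = 1/0.9047 = 1.105 d.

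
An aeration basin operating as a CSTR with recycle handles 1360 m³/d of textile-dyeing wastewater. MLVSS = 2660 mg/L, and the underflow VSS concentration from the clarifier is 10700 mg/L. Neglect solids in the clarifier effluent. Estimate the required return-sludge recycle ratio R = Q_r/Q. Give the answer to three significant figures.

R ≈ 0.331

Solids balance on the clarifier gives (1+R)X = R·X_r, so R = X/(X_r − X) = 2660 / (10700 − 2660) = 0.3308.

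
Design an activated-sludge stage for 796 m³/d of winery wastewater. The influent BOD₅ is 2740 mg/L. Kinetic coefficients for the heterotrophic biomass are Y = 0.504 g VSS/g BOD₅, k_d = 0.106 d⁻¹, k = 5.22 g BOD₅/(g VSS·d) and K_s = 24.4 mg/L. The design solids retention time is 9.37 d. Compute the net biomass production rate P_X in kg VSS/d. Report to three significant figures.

P_X ≈ 551 kg VSS/d

Effluent substrate depends only on kinetics and SRT: S = K_s(1 + k_d θ_c) / [θ_c(Yk − k_d) − 1] = 24.4 × (1 + 0.106 × 9.37) / [9.37 × (0.504 × 5.22 − 0.106) − 1] = 48.63 / 22.66 = 2.146 mg/L.
Y_obs = Y / (1 + k_d θ_c) = 0.504 / (1 + 0.106 × 9.37) = 0.504 / 1.993 = 0.2529.
Mass of BOD₅ removed per day: Q(S₀ − S) = 796 × 2738 g/m³ = 2179 kg/d.
Biomass produced: P_X = Y_obs·Q·ΔS = 0.2529 × 2179 ≈ 551.1 kg VSS/d.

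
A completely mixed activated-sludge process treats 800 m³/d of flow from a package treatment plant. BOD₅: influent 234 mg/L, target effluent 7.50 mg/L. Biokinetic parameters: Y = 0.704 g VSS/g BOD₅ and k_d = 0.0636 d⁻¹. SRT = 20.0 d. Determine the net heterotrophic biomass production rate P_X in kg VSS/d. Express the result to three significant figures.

P_X ≈ 56.1 kg VSS/d

The observed yield is Y_obs = Y/(1 + k_d·θ_c) = 0.704 / (1 + 0.0636 × 20.0) = 0.704 / 2.272 = 0.3099 g VSS per g BOD₅ removed.
Substrate removed = Q·(S₀ − S) = 800 m³/d × (234 − 7.50) g/m³ = 1.81×10^5 g/d = 181.2 kg/d.
Biomass produced: P_X = Y_obs·Q·ΔS = 0.3099 × 181.2 ≈ 56.15 kg VSS/d.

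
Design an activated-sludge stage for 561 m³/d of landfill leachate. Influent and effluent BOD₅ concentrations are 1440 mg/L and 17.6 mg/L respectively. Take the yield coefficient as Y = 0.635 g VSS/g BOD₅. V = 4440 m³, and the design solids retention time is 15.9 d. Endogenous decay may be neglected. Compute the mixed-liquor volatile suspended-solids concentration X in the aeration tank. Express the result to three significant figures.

X = Y·Q·ΔS·θ_c / V = 0.635 × 561 × (1440 − 17.6) × 15.9 / 4440 = 1815 mg/L.

X ≈ 1810 mg/L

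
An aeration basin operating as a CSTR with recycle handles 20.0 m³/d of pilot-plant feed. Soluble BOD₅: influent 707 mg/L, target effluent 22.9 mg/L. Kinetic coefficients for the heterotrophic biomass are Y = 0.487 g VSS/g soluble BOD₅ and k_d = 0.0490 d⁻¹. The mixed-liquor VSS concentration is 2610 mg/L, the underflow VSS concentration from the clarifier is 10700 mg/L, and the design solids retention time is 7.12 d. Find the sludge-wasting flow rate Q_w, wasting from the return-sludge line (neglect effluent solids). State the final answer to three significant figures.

Q_w ≈ 0.462 m³/d

From the SRT design equation V = Y Q (S₀−S) θ_c / [X (1 + k_d θ_c)] = 0.487 × 20.0 × (707 − 22.9) × 7.12 / [2610 × (1 + 0.0490 × 7.12)] = 4.74×10^4 / 3521 = 13.48 m³.
θ_c = V·X/(Q_w·X_r) when wasting from the recycle, so Q_w = V·X/(θ_c·X_r) = 13.48 × 2610 / (7.12 × 10700) = 0.4617 m³/d.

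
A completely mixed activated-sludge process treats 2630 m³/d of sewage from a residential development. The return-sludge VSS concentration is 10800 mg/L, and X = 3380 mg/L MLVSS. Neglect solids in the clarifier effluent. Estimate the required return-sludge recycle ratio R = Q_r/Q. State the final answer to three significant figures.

R = Q_r/Q = X/(X_r − X) = 3380 / (10800 − 3380) = 0.4555.

R ≈ 0.456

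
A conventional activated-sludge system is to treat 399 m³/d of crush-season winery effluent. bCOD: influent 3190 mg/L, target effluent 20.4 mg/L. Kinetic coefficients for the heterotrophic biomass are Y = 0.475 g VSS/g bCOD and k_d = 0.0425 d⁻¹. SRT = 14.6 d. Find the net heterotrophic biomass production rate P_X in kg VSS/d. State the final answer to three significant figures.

P_X ≈ 371 kg VSS/d

Observed yield with endogenous decay: Y_obs = Y / (1 + k_d·θ_c) = 0.475 / (1 + 0.0425 × 14.6) = 0.475 / 1.621 = 0.2931 g VSS/g bCOD.
Substrate removed = Q·(S₀ − S) = 399 m³/d × (3190 − 20.4) g/m³ = 1.26×10^6 g/d = 1265 kg/d.
Net biomass production P_X = Y_obs × Q·(S₀ − S) = 0.2931 × 1265 = 370.7 kg VSS/d.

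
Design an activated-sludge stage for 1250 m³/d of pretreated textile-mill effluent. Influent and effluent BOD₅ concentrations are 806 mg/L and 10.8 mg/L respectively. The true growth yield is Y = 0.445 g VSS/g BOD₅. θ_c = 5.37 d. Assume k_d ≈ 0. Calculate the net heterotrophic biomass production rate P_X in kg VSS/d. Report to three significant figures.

P_X ≈ 442 kg VSS/d

With endogenous decay neglected, the observed yield equals the true yield: Y_obs = Y = 0.445 g VSS/g BOD₅.
Substrate removed = Q·(S₀ − S) = 1250 m³/d × (806 − 10.8) g/m³ = 9.94×10^5 g/d = 994.0 kg/d.
P_X = Y_obs · Q(S₀ − S) = 0.4450 × 994.0 = 442.3 kg VSS/d.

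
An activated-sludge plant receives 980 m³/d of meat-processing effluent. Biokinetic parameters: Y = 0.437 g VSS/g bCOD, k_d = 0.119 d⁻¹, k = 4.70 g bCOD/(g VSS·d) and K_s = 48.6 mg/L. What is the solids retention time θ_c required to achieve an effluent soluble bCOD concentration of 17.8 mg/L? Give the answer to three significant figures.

θ_c ≈ 2.32 d

Specific growth rate at S = 17.8 mg/L: μ = YkS/(K_s+S) = 0.437·4.70·17.8/(48.6+17.8) = 0.5506 d⁻¹.
1/θ_c = 0.5506 − 0.119 = 0.4316 d⁻¹, so θ_c = 2.317 d.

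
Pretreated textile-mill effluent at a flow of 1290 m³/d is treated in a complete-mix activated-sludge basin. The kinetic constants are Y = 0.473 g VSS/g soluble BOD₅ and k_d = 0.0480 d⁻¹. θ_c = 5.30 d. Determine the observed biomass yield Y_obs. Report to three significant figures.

Y_obs ≈ 0.377 g VSS/g soluble BOD₅

Correct the yield for decay: Y_obs = Y/(1 + k_d θ_c) = 0.473 / (1 + 0.0480 × 5.30) = 0.473 / 1.254 = 0.3771.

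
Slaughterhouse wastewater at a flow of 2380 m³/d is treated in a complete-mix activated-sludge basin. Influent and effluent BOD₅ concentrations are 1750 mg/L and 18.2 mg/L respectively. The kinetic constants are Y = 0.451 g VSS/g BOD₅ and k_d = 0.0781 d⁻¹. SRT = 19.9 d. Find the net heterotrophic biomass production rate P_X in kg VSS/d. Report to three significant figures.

P_X ≈ 728 kg VSS/d

Correct the yield for decay: Y_obs = Y/(1 + k_d θ_c) = 0.451 / (1 + 0.0781 × 19.9) = 0.451 / 2.554 = 0.1766.
ΔS = 1750 − 18.2 = 1732 mg/L, so the substrate removal rate is 2380 × 1732/1000 = 4122 kg BOD₅/d.
Biomass produced: P_X = Y_obs·Q·ΔS = 0.1766 × 4122 ≈ 727.8 kg VSS/d.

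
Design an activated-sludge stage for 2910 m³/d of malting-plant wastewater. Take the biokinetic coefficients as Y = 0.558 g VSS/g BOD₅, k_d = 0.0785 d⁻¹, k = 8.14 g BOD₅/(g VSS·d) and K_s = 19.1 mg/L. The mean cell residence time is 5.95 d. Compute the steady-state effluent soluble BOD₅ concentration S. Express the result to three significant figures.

Effluent substrate depends only on kinetics and SRT: S = K_s(1 + k_d θ_c) / [θ_c(Yk − k_d) − 1] = 19.1 × (1 + 0.0785 × 5.95) / [5.95 × (0.558 × 8.14 − 0.0785) − 1] = 28.02 / 25.56 = 1.096 mg/L.

S ≈ 1.10 mg/L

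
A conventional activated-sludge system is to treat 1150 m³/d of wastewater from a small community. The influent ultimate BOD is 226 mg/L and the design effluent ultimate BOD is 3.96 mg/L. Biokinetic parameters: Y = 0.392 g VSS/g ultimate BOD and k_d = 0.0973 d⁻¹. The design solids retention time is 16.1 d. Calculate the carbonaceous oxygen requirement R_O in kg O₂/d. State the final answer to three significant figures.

Correct the yield for decay: Y_obs = Y/(1 + k_d θ_c) = 0.392 / (1 + 0.0973 × 16.1) = 0.392 / 2.567 = 0.1527.
Q·(S₀ − S) = 1150 × (226 − 3.96) × 10⁻³ = 255.3 kg/d removed.
Net sludge production P_X = 0.1527 × 255.3 = 39.00 kg VSS/d.
R_O = Q·ΔS − 1.42 P_X = 255.3 − 55.38 = 200.0 kg O₂/d.

R_O ≈ 200 kg O₂/d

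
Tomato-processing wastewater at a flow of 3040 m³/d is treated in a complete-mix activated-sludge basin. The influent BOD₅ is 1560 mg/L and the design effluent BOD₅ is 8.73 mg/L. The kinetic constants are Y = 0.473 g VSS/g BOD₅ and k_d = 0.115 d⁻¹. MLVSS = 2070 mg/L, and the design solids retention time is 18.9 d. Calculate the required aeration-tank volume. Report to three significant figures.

Rearranging the biomass balance for a CMAS with decay, V = Y·Q·ΔS·θ_c / [X·(1+k_d θ_c)] = 0.473 × 3040 × (1560 − 8.73) × 18.9 / [2070 × (1 + 0.115 × 18.9)] = 4.22×10^7 / 6569 = 6418 m³.

V ≈ 6420 m³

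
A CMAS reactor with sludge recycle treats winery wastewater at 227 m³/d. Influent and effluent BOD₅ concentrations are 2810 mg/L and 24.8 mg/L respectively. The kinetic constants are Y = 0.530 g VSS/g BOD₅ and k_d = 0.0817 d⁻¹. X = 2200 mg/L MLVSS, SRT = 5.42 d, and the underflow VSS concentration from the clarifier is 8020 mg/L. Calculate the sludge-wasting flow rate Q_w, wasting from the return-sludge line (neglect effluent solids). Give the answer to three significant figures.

Q_w ≈ 29.0 m³/d

From the SRT design equation V = Y Q (S₀−S) θ_c / [X (1 + k_d θ_c)] = 0.530 × 227 × (2810 − 24.8) × 5.42 / [2200 × (1 + 0.0817 × 5.42)] = 1.82×10^6 / 3174 = 572.2 m³.
Q_w = (V·X)/(θ_c X_r) = 572.2 × 2200 / (5.42 × 8020) = 28.96 m³/d.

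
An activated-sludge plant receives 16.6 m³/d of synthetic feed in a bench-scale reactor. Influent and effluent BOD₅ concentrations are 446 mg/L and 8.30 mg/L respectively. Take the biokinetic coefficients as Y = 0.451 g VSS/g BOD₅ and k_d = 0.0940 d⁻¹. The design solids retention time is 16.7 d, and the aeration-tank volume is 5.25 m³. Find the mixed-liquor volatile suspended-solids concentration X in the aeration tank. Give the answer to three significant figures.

Solving the biomass balance for X: X = Y Q (S₀−S) θ_c / [V (1+k_d θ_c)] = 0.451 × 16.6 × (446 − 8.30) × 16.7 / [5.25 × (1 + 0.0940 × 16.7)] = 4056 mg/L.

X ≈ 4060 mg/L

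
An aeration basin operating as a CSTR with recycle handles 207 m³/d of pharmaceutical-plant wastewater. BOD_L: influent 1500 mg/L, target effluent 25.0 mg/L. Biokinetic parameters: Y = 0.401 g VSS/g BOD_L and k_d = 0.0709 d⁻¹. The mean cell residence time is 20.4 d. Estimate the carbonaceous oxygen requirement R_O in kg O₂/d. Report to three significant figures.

R_O ≈ 234 kg O₂/d

The observed yield is Y_obs = Y/(1 + k_d·θ_c) = 0.401 / (1 + 0.0709 × 20.4) = 0.401 / 2.446 = 0.1639 g VSS per g BOD_L removed.
Q·(S₀ − S) = 207 × (1500 − 25.0) × 10⁻³ = 305.3 kg/d removed.
P_X = Y_obs·Q·(S₀ − S) = 0.1639 × 305.3 = 50.05 kg VSS/d.
Carbonaceous O₂ demand = substrate oxidised − cell-mass equivalent = 305.3 − 1.42 × 50.05 = 234.3 kg O₂/d.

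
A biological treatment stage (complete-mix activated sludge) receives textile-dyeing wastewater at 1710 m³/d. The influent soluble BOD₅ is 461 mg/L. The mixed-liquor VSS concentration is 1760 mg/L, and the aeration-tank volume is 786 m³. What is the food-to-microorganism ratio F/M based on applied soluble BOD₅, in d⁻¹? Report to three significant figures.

F/M ≈ 0.570 d⁻¹

F/M = applied load / biomass = Q·S₀/(V·X) = 1710 × 461 / (786.0 × 1760) = 0.5699 d⁻¹.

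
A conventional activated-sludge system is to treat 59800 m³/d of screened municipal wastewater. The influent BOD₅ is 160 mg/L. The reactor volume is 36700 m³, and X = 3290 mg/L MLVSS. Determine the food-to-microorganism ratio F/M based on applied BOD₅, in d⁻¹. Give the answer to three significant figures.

F/M = Q·S₀ / (V·X) = 59800 × 160 / (36700 × 3290) = 0.07924 g BOD₅·(g VSS·d)⁻¹.

F/M ≈ 0.0792 d⁻¹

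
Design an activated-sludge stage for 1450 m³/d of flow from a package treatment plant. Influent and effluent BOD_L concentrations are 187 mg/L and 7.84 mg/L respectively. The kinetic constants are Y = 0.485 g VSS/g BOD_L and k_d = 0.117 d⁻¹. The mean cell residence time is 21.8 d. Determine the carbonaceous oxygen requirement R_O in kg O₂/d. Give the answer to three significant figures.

R_O ≈ 209 kg O₂/d

Y_obs = Y / (1 + k_d θ_c) = 0.485 / (1 + 0.117 × 21.8) = 0.485 / 3.551 = 0.1366.
ΔS = 187 − 7.84 = 179.2 mg/L, so the substrate removal rate is 1450 × 179.2/1000 = 259.8 kg BOD_L/d.
Biomass synthesised: P_X = Y_obs × 259.8 = 35.49 kg VSS/d.
R_O = Q·ΔS − 1.42 P_X = 259.8 − 50.39 = 209.4 kg O₂/d.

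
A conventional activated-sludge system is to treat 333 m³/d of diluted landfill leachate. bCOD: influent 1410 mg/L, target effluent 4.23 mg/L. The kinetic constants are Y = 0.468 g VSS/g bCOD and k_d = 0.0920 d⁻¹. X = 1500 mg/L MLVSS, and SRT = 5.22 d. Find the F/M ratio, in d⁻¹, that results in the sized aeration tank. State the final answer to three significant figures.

F/M ≈ 0.608 d⁻¹

Steady-state biomass mass balance: V·X·(1 + k_d·θ_c) = Y·Q·(S₀ − S)·θ_c, so V = 0.468 × 333 × (1410 − 4.23) × 5.22 / [1500 × (1 + 0.0920 × 5.22)] = 1.14×10^6 / 2220 = 515.1 m³.
Food-to-microorganism ratio F/M = Q S₀ / (V X) = 333 × 1410 / (515.1 × 1500) = 0.6077 d⁻¹.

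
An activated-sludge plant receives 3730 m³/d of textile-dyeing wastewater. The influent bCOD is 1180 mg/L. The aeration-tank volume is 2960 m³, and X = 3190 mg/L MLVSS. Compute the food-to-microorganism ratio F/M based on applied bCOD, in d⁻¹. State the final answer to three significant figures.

F/M ≈ 0.466 d⁻¹

Food-to-microorganism ratio F/M = Q S₀ / (V X) = 3730 × 1180 / (2960 × 3190) = 0.4661 d⁻¹.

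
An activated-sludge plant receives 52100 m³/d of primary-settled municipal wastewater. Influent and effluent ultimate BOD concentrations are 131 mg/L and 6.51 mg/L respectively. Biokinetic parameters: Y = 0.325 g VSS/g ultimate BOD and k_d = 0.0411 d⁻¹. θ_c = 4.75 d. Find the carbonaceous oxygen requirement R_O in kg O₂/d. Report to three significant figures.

R_O ≈ 3980 kg O₂/d

The observed yield is Y_obs = Y/(1 + k_d·θ_c) = 0.325 / (1 + 0.0411 × 4.75) = 0.325 / 1.195 = 0.2719 g VSS per g ultimate BOD removed.
ΔS = 131 − 6.51 = 124.5 mg/L, so the substrate removal rate is 52100 × 124.5/1000 = 6486 kg ultimate BOD/d.
P_X = Y_obs·Q·(S₀ − S) = 0.2719 × 6486 = 1764 kg VSS/d.
R_O = Q·ΔS − 1.42 P_X = 6486 − 2504 = 3982 kg O₂/d.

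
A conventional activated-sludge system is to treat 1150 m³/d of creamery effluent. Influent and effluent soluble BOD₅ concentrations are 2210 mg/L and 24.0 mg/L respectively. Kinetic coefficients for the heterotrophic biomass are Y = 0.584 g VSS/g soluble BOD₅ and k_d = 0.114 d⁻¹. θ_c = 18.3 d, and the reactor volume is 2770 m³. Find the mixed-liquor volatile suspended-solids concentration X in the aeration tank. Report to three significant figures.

X ≈ 3140 mg/L

Solving the biomass balance for X: X = Y Q (S₀−S) θ_c / [V (1+k_d θ_c)] = 0.584 × 1150 × (2210 − 24.0) × 18.3 / [2770 × (1 + 0.114 × 18.3)] = 3143 mg/L.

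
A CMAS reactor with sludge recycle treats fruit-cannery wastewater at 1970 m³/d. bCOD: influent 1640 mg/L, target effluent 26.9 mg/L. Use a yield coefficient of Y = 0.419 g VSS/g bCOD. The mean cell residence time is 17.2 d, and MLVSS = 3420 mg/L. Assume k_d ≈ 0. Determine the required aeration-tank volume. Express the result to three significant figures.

V ≈ 6700 m³

V·X = Y·Q·ΔS·θ_c gives V = 0.419 × 1970 × (1640 − 26.9) × 17.2 / 3420 = 6696 m³.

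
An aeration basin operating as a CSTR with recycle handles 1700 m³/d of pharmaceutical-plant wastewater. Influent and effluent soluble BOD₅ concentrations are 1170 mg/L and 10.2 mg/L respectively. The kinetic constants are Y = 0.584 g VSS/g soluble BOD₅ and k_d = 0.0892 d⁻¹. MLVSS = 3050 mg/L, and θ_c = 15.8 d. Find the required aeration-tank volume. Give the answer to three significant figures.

Steady-state biomass mass balance: V·X·(1 + k_d·θ_c) = Y·Q·(S₀ − S)·θ_c, so V = 0.584 × 1700 × (1170 − 10.2) × 15.8 / [3050 × (1 + 0.0892 × 15.8)] = 1.82×10^7 / 7349 = 2476 m³.

V ≈ 2480 m³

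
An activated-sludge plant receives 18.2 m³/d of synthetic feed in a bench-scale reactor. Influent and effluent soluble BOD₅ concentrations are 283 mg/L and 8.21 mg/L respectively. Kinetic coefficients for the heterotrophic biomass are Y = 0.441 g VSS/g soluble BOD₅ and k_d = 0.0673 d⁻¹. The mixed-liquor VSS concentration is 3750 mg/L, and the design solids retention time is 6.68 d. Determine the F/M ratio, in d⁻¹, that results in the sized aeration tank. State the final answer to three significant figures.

Steady-state biomass mass balance: V·X·(1 + k_d·θ_c) = Y·Q·(S₀ − S)·θ_c, so V = 0.441 × 18.2 × (283 − 8.21) × 6.68 / [3750 × (1 + 0.0673 × 6.68)] = 1.47×10^4 / 5436 = 2.710 m³.
F/M = applied load / biomass = Q·S₀/(V·X) = 18.2 × 283 / (2.710 × 3750) = 0.5068 d⁻¹.

F/M ≈ 0.507 d⁻¹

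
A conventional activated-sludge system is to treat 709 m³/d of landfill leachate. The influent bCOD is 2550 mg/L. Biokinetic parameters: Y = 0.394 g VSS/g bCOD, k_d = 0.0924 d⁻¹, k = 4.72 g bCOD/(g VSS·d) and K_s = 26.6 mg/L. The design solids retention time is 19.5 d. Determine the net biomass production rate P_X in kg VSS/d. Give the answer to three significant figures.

Effluent substrate depends only on kinetics and SRT: S = K_s(1 + k_d θ_c) / [θ_c(Yk − k_d) − 1] = 26.6 × (1 + 0.0924 × 19.5) / [19.5 × (0.394 × 4.72 − 0.0924) − 1] = 74.53 / 33.46 = 2.227 mg/L.
Y_obs = Y / (1 + k_d θ_c) = 0.394 / (1 + 0.0924 × 19.5) = 0.394 / 2.802 = 0.1406.
Q·(S₀ − S) = 709 × (2550 − 2.23) × 10⁻³ = 1806 kg/d removed.
P_X = Y_obs · Q(S₀ − S) = 0.1406 × 1806 = 254.0 kg VSS/d.

P_X ≈ 254 kg VSS/d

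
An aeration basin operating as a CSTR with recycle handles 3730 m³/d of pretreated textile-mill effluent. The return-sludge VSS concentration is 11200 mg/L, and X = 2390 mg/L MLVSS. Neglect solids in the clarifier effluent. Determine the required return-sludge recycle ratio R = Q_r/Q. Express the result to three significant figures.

R ≈ 0.271

Mass balance around the secondary clarifier (neglecting effluent solids): R = X / (X_r − X) = 2390 / (11200 − 2390) = 0.2713.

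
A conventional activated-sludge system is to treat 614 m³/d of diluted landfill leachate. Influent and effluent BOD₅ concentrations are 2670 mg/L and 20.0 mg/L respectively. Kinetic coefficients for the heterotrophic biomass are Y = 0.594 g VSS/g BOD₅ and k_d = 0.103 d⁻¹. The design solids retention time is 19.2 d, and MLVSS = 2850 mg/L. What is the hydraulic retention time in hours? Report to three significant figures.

Steady-state biomass mass balance: V·X·(1 + k_d·θ_c) = Y·Q·(S₀ − S)·θ_c, so V = 0.594 × 614 × (2670 − 20.0) × 19.2 / [2850 × (1 + 0.103 × 19.2)] = 1.86×10^7 / 8486 = 2187 m³.
HRT = V/Q = 2187 m³ / 614 m³·d⁻¹ = 3.561 d × 24 = 85.47 h.

τ ≈ 85.5 h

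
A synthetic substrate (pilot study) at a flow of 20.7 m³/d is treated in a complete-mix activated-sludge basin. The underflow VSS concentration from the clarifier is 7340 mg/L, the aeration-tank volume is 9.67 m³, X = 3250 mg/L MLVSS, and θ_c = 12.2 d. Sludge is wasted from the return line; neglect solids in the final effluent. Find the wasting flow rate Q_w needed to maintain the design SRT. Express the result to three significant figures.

θ_c = V·X/(Q_w·X_r) when wasting from the recycle, so Q_w = V·X/(θ_c·X_r) = 9.670 × 3250 / (12.2 × 7340) = 0.3510 m³/d.

Q_w ≈ 0.351 m³/d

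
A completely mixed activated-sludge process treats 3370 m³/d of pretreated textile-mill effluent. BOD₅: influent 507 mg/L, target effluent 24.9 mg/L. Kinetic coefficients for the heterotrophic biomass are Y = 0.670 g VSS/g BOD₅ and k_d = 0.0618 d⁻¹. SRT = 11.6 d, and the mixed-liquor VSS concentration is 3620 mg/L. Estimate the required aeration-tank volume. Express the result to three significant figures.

From the SRT design equation V = Y Q (S₀−S) θ_c / [X (1 + k_d θ_c)] = 0.670 × 3370 × (507 − 24.9) × 11.6 / [3620 × (1 + 0.0618 × 11.6)] = 1.26×10^7 / 6215 = 2032 m³.

V ≈ 2030 m³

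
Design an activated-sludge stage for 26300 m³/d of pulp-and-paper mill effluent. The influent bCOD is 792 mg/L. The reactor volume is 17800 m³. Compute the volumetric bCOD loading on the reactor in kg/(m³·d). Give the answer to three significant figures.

L_v ≈ 1.17 kg bCOD/(m³·d)

L_v = Q S₀ / V = 26300 × 792 × 10⁻³ / 17800 = 1.170 kg/(m³·d).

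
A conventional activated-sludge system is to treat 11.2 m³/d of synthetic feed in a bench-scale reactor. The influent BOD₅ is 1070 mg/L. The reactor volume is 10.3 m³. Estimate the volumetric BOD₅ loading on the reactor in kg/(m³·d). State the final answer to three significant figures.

Applied BOD₅ load per unit volume = Q·S₀/V = (11.2 × 1070/1000)/10.30 = 1.163 kg BOD₅·m⁻³·d⁻¹.

L_v ≈ 1.16 kg BOD₅/(m³·d)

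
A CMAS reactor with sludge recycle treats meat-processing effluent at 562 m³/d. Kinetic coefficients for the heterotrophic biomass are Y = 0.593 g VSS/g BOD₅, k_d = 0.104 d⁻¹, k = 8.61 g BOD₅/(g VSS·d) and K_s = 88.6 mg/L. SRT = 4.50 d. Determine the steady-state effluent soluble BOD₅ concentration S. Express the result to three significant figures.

S ≈ 6.05 mg/L

For a completely mixed reactor with recycle the Lawrence–McCarty relation gives S = K_s·(1 + k_d·θ_c) / [θ_c·(Y·k − k_d) − 1] = 88.6 × (1 + 0.104 × 4.50) / [4.50 × (0.593 × 8.61 − 0.104) − 1] = 130.1 / 21.51 = 6.047 mg/L.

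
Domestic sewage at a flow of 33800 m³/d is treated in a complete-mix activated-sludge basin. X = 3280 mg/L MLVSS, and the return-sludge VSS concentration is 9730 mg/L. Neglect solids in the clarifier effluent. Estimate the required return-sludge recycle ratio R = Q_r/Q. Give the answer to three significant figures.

R ≈ 0.509

R = Q_r/Q = X/(X_r − X) = 3280 / (9730 − 3280) = 0.5085.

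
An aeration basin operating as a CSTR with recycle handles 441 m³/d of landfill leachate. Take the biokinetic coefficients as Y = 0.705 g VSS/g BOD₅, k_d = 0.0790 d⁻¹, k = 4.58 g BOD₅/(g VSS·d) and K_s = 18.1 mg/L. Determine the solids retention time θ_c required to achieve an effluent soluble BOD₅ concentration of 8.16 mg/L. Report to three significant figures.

θ_c ≈ 1.08 d

At the target effluent, Y k S/(K_s+S) = 0.705×4.58×8.16/26.26 = 1.003 d⁻¹.
θ_c = 1/(μ − k_d) = 1/(1.003 − 0.0790) = 1/0.9243 = 1.082 d.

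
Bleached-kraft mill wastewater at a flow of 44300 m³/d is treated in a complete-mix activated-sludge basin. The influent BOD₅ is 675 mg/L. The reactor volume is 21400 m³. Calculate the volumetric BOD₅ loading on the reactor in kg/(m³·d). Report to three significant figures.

L_v ≈ 1.40 kg BOD₅/(m³·d)

Applied BOD₅ load per unit volume = Q·S₀/V = (44300 × 675/1000)/21400 = 1.397 kg BOD₅·m⁻³·d⁻¹.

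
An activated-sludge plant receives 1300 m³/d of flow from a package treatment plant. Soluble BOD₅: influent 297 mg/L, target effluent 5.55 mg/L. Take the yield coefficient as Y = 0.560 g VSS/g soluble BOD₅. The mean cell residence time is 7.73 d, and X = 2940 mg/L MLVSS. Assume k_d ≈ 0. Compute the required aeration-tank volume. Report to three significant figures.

V ≈ 558 m³

Biomass mass balance (decay neglected): V·X = Y·Q·(S₀ − S)·θ_c, so V = 0.560 × 1300 × (297 − 5.55) × 7.73 / 2940 = 557.9 m³.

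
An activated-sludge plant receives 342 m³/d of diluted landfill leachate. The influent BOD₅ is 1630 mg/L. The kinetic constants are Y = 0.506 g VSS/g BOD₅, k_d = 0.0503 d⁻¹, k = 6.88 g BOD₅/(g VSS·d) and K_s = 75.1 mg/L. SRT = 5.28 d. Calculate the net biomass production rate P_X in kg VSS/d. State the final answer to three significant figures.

From the Monod/SRT balance for a CMAS, S = K_s·(1+k_d θ_c)/[θ_c·(Y k − k_d) − 1] = 75.1 × (1 + 0.0503 × 5.28) / [5.28 × (0.506 × 6.88 − 0.0503) − 1] = 95.05 / 17.12 = 5.553 mg/L.
Y_obs = Y / (1 + k_d θ_c) = 0.506 / (1 + 0.0503 × 5.28) = 0.506 / 1.266 = 0.3998.
ΔS = 1630 − 5.55 = 1624 mg/L, so the substrate removal rate is 342 × 1624/1000 = 555.6 kg BOD₅/d.
Net biomass production P_X = Y_obs × Q·(S₀ − S) = 0.3998 × 555.6 = 222.1 kg VSS/d.

P_X ≈ 222 kg VSS/d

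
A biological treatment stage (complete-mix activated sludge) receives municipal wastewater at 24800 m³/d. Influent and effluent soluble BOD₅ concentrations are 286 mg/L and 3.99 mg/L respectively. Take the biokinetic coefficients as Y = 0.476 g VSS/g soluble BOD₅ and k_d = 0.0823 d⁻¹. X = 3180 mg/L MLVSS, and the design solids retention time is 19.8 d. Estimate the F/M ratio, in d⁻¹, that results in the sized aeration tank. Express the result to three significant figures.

F/M ≈ 0.283 d⁻¹

Steady-state biomass mass balance: V·X·(1 + k_d·θ_c) = Y·Q·(S₀ − S)·θ_c, so V = 0.476 × 24800 × (286 − 3.99) × 19.8 / [3180 × (1 + 0.0823 × 19.8)] = 6.59×10^7 / 8362 = 7883 m³.
F/M = applied load / biomass = Q·S₀/(V·X) = 24800 × 286 / (7883 × 3180) = 0.2829 d⁻¹.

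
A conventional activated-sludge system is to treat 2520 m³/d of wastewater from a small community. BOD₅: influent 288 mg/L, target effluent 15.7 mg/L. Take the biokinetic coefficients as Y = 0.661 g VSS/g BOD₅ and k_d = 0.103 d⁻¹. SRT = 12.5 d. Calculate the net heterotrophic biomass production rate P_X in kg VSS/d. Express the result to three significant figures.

P_X ≈ 198 kg VSS/d

Observed yield with endogenous decay: Y_obs = Y / (1 + k_d·θ_c) = 0.661 / (1 + 0.103 × 12.5) = 0.661 / 2.287 = 0.2890 g VSS/g BOD₅.
ΔS = 288 − 15.7 = 272.3 mg/L, so the substrate removal rate is 2520 × 272.3/1000 = 686.2 kg BOD₅/d.
Net biomass production P_X = Y_obs × Q·(S₀ − S) = 0.2890 × 686.2 = 198.3 kg VSS/d.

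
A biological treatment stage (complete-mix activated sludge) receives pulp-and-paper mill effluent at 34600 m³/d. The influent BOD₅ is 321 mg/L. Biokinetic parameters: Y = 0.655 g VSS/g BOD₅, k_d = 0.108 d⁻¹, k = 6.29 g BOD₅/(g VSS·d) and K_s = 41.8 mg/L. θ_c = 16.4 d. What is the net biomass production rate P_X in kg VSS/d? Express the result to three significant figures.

For a completely mixed reactor with recycle the Lawrence–McCarty relation gives S = K_s·(1 + k_d·θ_c) / [θ_c·(Y·k − k_d) − 1] = 41.8 × (1 + 0.108 × 16.4) / [16.4 × (0.655 × 6.29 − 0.108) − 1] = 115.8 / 64.80 = 1.788 mg/L.
The observed yield is Y_obs = Y/(1 + k_d·θ_c) = 0.655 / (1 + 0.108 × 16.4) = 0.655 / 2.771 = 0.2364 g VSS per g BOD₅ removed.
Mass of BOD₅ removed per day: Q(S₀ − S) = 34600 × 319.2 g/m³ = 11045 kg/d.
Net biomass production P_X = Y_obs × Q·(S₀ − S) = 0.2364 × 11045 = 2611 kg VSS/d.

P_X ≈ 2610 kg VSS/d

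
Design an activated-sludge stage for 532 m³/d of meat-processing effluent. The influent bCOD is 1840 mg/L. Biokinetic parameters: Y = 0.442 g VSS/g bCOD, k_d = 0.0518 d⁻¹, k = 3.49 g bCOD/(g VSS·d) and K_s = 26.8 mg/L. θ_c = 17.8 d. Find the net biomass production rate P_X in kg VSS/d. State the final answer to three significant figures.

P_X ≈ 225 kg VSS/d

For a completely mixed reactor with recycle the Lawrence–McCarty relation gives S = K_s·(1 + k_d·θ_c) / [θ_c·(Y·k − k_d) − 1] = 26.8 × (1 + 0.0518 × 17.8) / [17.8 × (0.442 × 3.49 − 0.0518) − 1] = 51.51 / 25.54 = 2.017 mg/L.
Y_obs = Y / (1 + k_d θ_c) = 0.442 / (1 + 0.0518 × 17.8) = 0.442 / 1.922 = 0.2300.
ΔS = 1840 − 2.02 = 1838 mg/L, so the substrate removal rate is 532 × 1838/1000 = 977.8 kg bCOD/d.
Biomass produced: P_X = Y_obs·Q·ΔS = 0.2300 × 977.8 ≈ 224.9 kg VSS/d.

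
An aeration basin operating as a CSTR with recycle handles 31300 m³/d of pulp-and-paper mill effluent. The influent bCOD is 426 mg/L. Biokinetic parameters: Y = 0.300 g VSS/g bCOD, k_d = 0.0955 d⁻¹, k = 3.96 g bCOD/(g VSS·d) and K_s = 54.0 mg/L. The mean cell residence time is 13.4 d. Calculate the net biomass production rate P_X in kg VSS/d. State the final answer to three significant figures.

P_X ≈ 1720 kg VSS/d

From the Monod/SRT balance for a CMAS, S = K_s·(1+k_d θ_c)/[θ_c·(Y k − k_d) − 1] = 54.0 × (1 + 0.0955 × 13.4) / [13.4 × (0.300 × 3.96 − 0.0955) − 1] = 123.1 / 13.64 = 9.026 mg/L.
Correct the yield for decay: Y_obs = Y/(1 + k_d θ_c) = 0.300 / (1 + 0.0955 × 13.4) = 0.300 / 2.280 = 0.1316.
Mass of bCOD removed per day: Q(S₀ − S) = 31300 × 417.0 g/m³ = 13051 kg/d.
Biomass produced: P_X = Y_obs·Q·ΔS = 0.1316 × 13051 ≈ 1717 kg VSS/d.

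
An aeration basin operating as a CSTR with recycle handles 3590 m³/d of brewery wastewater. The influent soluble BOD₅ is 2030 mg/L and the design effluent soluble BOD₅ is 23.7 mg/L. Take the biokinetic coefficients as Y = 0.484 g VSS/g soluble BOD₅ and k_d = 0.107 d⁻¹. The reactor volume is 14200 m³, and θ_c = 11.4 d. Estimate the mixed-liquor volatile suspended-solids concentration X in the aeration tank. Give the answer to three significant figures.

X ≈ 1260 mg/L

From V·X·(1 + k_d·θ_c) = Y·Q·(S₀ − S)·θ_c: X = 0.484 × 3590 × (2030 − 23.7) × 11.4 / [14200 × (1 + 0.107 × 11.4)] = 1261 mg/L.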